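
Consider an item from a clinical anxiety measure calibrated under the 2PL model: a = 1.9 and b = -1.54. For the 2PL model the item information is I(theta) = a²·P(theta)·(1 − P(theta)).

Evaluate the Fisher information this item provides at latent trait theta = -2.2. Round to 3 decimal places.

P = 1/(1+e^{1.2540}) = 0.2220
P(1−P) = 0.2220 × 0.7780 = 0.1727
I = a² × P(1−P) = 1.9² × 0.1727 = 0.62352

0.624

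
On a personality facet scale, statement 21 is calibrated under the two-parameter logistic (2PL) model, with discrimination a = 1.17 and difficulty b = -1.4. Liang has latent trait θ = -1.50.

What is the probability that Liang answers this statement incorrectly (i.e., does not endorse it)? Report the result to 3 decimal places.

0.529

P(θ) = 1 / (1 + exp(−a(θ − b)))
Exponent: 1.17 × (-1.50 − (-1.4)) = -0.1170
1/(1 + e^{0.1170}) = 0.4708
P(incorrect) = 1 − 0.4708 = 0.5292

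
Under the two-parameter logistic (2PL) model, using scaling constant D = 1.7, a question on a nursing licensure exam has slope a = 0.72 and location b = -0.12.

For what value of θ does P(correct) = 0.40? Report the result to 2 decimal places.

P(θ) = 1 / (1 + exp(−D·a(θ − b)))
logit = ln(0.4000/0.6000) = -0.4055
θ = b + logit/(1.7·a) = -0.12 + (-0.4055)/1.2240 = -0.4513

-0.45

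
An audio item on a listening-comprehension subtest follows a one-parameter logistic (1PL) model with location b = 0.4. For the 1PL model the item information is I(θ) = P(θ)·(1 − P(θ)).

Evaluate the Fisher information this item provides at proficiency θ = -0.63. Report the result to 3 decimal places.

0.194

P = 1/(1+e^{1.0300}) = 0.2631
P(1−P) = 0.2631 × 0.7369 = 0.1939
I = P(1−P) = 0.19387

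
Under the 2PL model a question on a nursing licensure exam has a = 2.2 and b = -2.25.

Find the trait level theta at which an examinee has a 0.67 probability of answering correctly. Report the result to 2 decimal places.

-1.93

P(theta) = 1 / (1 + exp(−a(theta − b)))
logit = ln(0.6700/0.3300) = 0.7082
theta = b + logit/(a) = -2.25 + 0.7082/2.2000 = -1.9281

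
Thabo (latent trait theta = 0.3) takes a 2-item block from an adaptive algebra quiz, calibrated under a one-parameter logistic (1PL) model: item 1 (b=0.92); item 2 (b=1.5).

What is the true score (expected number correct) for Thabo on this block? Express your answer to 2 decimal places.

0.58

P(theta) = 1 / (1 + exp(−(theta − b)))
P_1 = 1/(1+e^{0.6200}) = 0.3498
P_2 = 1/(1+e^{1.2000}) = 0.2315
E[score] = 0.3498 + 0.2315 = 0.5813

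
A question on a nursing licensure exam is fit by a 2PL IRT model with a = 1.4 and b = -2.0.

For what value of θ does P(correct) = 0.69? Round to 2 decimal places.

-1.43

P(θ) = 1 / (1 + exp(−a(θ − b)))
logit = ln(0.6900/0.3100) = 0.8001
θ = b + logit/(a) = -2.0 + 0.8001/1.4000 = -1.4285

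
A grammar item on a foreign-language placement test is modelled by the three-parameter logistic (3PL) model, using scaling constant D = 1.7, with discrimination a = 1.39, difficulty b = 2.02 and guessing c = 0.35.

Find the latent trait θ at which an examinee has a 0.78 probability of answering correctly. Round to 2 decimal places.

2.30

P(θ) = c + (1 − c) · 1 / (1 + exp(−D·a(θ − b)))
Remove guessing floor: (0.78 − 0.35)/(1 − 0.35) = 0.6615
logit = ln(0.6615/0.3385) = 0.6702
θ = b + logit/(1.7·a) = 2.02 + 0.6702/2.3630 = 2.3036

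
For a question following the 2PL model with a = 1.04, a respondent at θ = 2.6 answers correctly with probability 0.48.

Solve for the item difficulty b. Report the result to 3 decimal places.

P(θ) = 1 / (1 + exp(−a(θ − b)))
logit(0.48) = ln(0.48/0.52) = -0.0800
b = θ − logit/(a) = 2.6 − (-0.0800)/1.0400 = 2.6770

2.677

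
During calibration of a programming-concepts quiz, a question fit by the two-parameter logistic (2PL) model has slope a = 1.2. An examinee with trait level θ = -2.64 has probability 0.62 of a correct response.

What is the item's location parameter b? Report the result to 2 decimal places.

P(θ) = 1 / (1 + exp(−a(θ − b)))
logit(0.62) = ln(0.62/0.38) = 0.4895
b = θ − logit/(a) = -2.64 − 0.4895/1.2000 = -3.0480

-3.05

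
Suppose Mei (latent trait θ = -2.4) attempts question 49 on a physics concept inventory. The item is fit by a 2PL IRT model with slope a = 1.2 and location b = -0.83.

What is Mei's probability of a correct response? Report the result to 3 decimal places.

0.132

P(θ) = 1 / (1 + exp(−a(θ − b)))
Exponent: 1.2 × (-2.4 − (-0.83)) = -1.8840
1/(1 + e^{1.8840}) = 0.1319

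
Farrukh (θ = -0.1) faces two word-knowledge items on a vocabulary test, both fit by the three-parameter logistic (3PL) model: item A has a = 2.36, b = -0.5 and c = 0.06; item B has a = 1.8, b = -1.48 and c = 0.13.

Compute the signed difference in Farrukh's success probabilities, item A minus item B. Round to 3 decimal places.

-0.196

P(θ) = c + (1 − c) · 1 / (1 + exp(−a(θ − b)))
P_A = 0.7367
P_B = 0.9330
P_A − P_B = -0.1963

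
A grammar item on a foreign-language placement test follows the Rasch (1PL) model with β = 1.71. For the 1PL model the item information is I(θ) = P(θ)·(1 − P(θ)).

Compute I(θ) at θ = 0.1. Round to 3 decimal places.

0.139

P = 1/(1+e^{1.6100}) = 0.1666
P(1−P) = 0.1666 × 0.8334 = 0.1388
I = P(1−P) = 0.13884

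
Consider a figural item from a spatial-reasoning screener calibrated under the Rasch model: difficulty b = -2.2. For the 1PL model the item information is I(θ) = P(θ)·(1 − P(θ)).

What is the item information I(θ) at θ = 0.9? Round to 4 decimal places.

0.0412

P = 1/(1+e^{-3.1000}) = 0.9569
P(1−P) = 0.9569 × 0.0431 = 0.0412
I = P(1−P) = 0.04125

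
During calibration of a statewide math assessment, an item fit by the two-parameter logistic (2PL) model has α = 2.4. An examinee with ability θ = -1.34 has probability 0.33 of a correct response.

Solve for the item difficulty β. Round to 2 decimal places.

P(θ) = 1 / (1 + exp(−α(θ − β)))
logit(0.33) = ln(0.33/0.67) = -0.7082
β = θ − logit/(α) = -1.34 − (-0.7082)/2.4000 = -1.0449

-1.04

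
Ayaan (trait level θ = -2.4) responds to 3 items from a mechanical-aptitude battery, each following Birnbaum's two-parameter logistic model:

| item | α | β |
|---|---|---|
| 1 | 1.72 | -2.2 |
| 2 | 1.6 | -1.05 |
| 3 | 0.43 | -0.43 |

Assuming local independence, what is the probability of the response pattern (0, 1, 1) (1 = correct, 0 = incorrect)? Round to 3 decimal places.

0.018

P(θ) = 1 / (1 + exp(−α(θ − β)))
P_1 = 1/(1+e^{0.3440}) = 0.4148
P_2 = 1/(1+e^{2.1600}) = 0.1034
P_3 = 1/(1+e^{0.8471}) = 0.3000
L = (1−P_1) × P_2 × P_3 = 0.5852 × 0.1034 × 0.3000 = 0.01815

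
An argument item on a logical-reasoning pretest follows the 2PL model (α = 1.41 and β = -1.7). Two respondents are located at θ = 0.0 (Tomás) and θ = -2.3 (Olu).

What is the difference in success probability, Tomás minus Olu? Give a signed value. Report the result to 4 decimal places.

P(θ) = 1 / (1 + exp(−α(θ − β)))
P(Tomás) = 0.9166  [exponent 2.3970]
P(Olu) = 0.3003  [exponent -0.8460]
Difference = 0.9166 − 0.3003 = 0.6163

0.6163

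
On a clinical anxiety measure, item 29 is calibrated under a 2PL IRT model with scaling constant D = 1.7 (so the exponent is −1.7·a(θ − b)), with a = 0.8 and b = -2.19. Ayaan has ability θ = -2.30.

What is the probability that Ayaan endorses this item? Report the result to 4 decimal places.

0.4627

P(θ) = 1 / (1 + exp(−D·a(θ − b)))
Exponent: 1.7 × 0.8 × (-2.30 − (-2.19)) = -0.1496
1/(1 + e^{0.1496}) = 0.4627
P = 0.4627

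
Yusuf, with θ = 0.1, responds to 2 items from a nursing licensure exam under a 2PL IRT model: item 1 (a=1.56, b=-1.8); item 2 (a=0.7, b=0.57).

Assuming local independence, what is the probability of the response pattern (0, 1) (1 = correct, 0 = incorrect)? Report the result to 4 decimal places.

0.0205

P(θ) = 1 / (1 + exp(−a(θ − b)))
P_1 = 1/(1+e^{-2.9640}) = 0.9509
P_2 = 1/(1+e^{0.3290}) = 0.4185
L = (1−P_1) × P_2 = 0.0491 × 0.4185 = 0.02054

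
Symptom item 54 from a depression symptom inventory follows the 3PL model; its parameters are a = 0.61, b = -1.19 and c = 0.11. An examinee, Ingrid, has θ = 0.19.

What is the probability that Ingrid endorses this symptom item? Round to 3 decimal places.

0.732

P(θ) = c + (1 − c) · 1 / (1 + exp(−a(θ − b)))
Exponent: 0.61 × (0.19 − (-1.19)) = 0.8418
1/(1 + e^{-0.8418}) = 0.6988
P = 0.11 + 0.89 × 0.6988 = 0.7320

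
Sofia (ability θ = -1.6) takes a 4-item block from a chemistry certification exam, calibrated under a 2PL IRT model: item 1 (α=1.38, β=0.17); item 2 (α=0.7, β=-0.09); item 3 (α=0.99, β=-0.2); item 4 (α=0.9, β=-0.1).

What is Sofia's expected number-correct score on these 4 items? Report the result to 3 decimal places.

P(θ) = 1 / (1 + exp(−α(θ − β)))
P_1 = 1/(1+e^{2.4426}) = 0.0800
P_2 = 1/(1+e^{1.0570}) = 0.2579
P_3 = 1/(1+e^{1.3860}) = 0.2000
P_4 = 1/(1+e^{1.3500}) = 0.2059
E[score] = 0.0800 + 0.2579 + 0.2000 + 0.2059 = 0.7438

0.744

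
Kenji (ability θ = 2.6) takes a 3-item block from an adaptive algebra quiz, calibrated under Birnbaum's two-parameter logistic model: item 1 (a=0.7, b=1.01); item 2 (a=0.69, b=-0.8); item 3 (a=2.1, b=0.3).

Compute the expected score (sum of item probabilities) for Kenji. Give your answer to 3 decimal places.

P(θ) = 1 / (1 + exp(−a(θ − b)))
P_1 = 1/(1+e^{-1.1130}) = 0.7527
P_2 = 1/(1+e^{-2.3460}) = 0.9126
P_3 = 1/(1+e^{-4.8300}) = 0.9921
E[score] = 0.7527 + 0.9126 + 0.9921 = 2.6574

2.657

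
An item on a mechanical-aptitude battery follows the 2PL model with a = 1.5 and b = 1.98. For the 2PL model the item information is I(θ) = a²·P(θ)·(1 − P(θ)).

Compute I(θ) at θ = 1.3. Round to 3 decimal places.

0.438

P = 1/(1+e^{1.0200}) = 0.2650
P(1−P) = 0.2650 × 0.7350 = 0.1948
I = a² × P(1−P) = 1.5² × 0.1948 = 0.43827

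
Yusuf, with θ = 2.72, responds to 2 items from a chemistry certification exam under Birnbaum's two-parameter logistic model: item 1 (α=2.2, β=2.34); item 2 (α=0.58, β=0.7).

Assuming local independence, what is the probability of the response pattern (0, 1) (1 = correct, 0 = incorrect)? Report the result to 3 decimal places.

0.231

P(θ) = 1 / (1 + exp(−α(θ − β)))
P_1 = 1/(1+e^{-0.8360}) = 0.6976
P_2 = 1/(1+e^{-1.1716}) = 0.7634
L = (1−P_1) × P_2 = 0.3024 × 0.7634 = 0.23085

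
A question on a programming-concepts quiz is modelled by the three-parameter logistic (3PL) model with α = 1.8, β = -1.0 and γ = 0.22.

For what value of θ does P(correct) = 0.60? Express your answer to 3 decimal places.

P(θ) = γ + (1 − γ) · 1 / (1 + exp(−α(θ − β)))
Remove guessing floor: (0.60 − 0.22)/(1 − 0.22) = 0.4872
logit = ln(0.4872/0.5128) = -0.0513
θ = β + logit/(α) = -1.0 + (-0.0513)/1.8000 = -1.0285

-1.028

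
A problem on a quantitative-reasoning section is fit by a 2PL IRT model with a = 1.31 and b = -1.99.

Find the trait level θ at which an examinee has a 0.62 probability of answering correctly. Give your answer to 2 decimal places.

-1.62

P(θ) = 1 / (1 + exp(−a(θ − b)))
logit = ln(0.6200/0.3800) = 0.4895
θ = b + logit/(a) = -1.99 + 0.4895/1.3100 = -1.6163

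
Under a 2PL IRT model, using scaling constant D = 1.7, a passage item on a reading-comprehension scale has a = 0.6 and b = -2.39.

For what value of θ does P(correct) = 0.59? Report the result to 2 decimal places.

-2.03

P(θ) = 1 / (1 + exp(−D·a(θ − b)))
logit = ln(0.5900/0.4100) = 0.3640
θ = b + logit/(1.7·a) = -2.39 + 0.3640/1.0200 = -2.0332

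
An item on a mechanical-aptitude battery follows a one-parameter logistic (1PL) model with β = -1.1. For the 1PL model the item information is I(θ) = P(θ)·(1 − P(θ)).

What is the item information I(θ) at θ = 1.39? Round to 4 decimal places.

0.0707

P = 1/(1+e^{-2.4900}) = 0.9234
P(1−P) = 0.9234 × 0.0766 = 0.0707
I = P(1−P) = 0.07070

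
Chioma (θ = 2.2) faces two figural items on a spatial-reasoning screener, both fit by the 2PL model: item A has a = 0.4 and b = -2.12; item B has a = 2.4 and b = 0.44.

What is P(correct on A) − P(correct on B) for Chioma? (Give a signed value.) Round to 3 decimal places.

P(θ) = 1 / (1 + exp(−a(θ − b)))
P_A = 0.8492
P_B = 0.9856
P_A − P_B = -0.1364

-0.136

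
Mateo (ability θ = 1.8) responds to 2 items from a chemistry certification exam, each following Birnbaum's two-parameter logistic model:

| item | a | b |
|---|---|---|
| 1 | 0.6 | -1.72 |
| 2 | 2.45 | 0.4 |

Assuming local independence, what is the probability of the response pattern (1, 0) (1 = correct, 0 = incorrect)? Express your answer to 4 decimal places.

P(θ) = 1 / (1 + exp(−a(θ − b)))
P_1 = 1/(1+e^{-2.1120}) = 0.8921
P_2 = 1/(1+e^{-3.4300}) = 0.9686
L = P_1 × (1−P_2) = 0.8921 × 0.0314 = 0.02798

0.0280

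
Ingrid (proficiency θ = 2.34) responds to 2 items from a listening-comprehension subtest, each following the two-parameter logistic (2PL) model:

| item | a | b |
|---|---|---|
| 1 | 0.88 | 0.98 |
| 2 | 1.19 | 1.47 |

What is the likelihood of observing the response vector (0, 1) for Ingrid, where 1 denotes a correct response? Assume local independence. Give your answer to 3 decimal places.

0.171

P(θ) = 1 / (1 + exp(−a(θ − b)))
P_1 = 1/(1+e^{-1.1968}) = 0.7680
P_2 = 1/(1+e^{-1.0353}) = 0.7379
L = (1−P_1) × P_2 = 0.2320 × 0.7379 = 0.17124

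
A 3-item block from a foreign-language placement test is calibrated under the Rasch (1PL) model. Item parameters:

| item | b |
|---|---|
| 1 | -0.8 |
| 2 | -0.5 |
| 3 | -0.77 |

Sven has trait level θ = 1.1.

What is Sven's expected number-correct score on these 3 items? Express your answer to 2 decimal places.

P(θ) = 1 / (1 + exp(−(θ − b)))
P_1 = 1/(1+e^{-1.9000}) = 0.8699
P_2 = 1/(1+e^{-1.6000}) = 0.8320
P_3 = 1/(1+e^{-1.8700}) = 0.8665
E[score] = 0.8699 + 0.8320 + 0.8665 = 2.5684

2.57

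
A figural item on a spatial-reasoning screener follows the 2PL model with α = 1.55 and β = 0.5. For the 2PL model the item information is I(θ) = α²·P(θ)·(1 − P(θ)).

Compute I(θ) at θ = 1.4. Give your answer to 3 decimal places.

0.382

P = 1/(1+e^{-1.3950}) = 0.8014
P(1−P) = 0.8014 × 0.1986 = 0.1592
I = α² × P(1−P) = 1.55² × 0.1592 = 0.38239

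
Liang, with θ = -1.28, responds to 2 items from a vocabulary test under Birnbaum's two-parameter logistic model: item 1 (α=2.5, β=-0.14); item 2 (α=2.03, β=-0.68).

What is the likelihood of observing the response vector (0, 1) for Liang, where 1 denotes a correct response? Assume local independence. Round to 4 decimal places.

0.2158

P(θ) = 1 / (1 + exp(−α(θ − β)))
P_1 = 1/(1+e^{2.8500}) = 0.0547
P_2 = 1/(1+e^{1.2180}) = 0.2283
L = (1−P_1) × P_2 = 0.9453 × 0.2283 = 0.21581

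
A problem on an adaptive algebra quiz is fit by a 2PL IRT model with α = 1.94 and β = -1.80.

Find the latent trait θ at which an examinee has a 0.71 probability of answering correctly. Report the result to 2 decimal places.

-1.34

P(θ) = 1 / (1 + exp(−α(θ − β)))
logit = ln(0.7100/0.2900) = 0.8954
θ = β + logit/(α) = -1.80 + 0.8954/1.9400 = -1.3385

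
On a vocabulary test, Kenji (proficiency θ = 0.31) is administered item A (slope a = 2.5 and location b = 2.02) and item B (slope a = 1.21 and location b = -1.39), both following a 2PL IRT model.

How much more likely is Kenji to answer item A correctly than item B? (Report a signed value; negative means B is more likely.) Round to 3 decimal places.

-0.873

P(θ) = 1 / (1 + exp(−a(θ − b)))
P_A = 0.0137
P_B = 0.8867
P_A − P_B = -0.8729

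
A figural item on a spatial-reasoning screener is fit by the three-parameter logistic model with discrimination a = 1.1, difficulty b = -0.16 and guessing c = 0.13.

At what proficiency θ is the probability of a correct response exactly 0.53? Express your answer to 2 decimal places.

P(θ) = c + (1 − c) · 1 / (1 + exp(−a(θ − b)))
Remove guessing floor: (0.53 − 0.13)/(1 − 0.13) = 0.4598
logit = ln(0.4598/0.5402) = -0.1613
θ = b + logit/(a) = -0.16 + (-0.1613)/1.1000 = -0.3066

-0.31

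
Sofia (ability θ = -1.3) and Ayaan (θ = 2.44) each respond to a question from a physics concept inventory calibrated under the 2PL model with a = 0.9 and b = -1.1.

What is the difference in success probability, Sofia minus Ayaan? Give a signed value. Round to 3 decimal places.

P(θ) = 1 / (1 + exp(−a(θ − b)))
P(Sofia) = 0.4551  [exponent -0.1800]
P(Ayaan) = 0.9603  [exponent 3.1860]
Difference = 0.4551 − 0.9603 = -0.5052

-0.505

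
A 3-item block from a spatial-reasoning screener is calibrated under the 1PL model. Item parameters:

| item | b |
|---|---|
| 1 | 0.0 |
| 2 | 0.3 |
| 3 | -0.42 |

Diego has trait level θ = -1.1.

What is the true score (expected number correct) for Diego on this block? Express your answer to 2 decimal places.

P(θ) = 1 / (1 + exp(−(θ − b)))
P_1 = 1/(1+e^{1.1000}) = 0.2497
P_2 = 1/(1+e^{1.4000}) = 0.1978
P_3 = 1/(1+e^{0.6800}) = 0.3363
E[score] = 0.2497 + 0.1978 + 0.3363 = 0.7838

0.78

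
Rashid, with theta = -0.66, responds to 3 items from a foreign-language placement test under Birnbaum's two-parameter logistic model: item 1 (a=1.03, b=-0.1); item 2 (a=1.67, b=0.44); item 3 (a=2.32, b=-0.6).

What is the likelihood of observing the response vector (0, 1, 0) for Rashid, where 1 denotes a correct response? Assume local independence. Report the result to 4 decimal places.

P(theta) = 1 / (1 + exp(−a(theta − b)))
P_1 = 1/(1+e^{0.5768}) = 0.3597
P_2 = 1/(1+e^{1.8370}) = 0.1374
P_3 = 1/(1+e^{0.1392}) = 0.4653
L = (1−P_1) × P_2 × (1−P_3) = 0.6403 × 0.1374 × 0.5347 = 0.04705

0.0470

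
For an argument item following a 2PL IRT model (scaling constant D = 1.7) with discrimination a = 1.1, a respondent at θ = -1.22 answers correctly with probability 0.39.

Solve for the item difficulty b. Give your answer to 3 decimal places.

P(θ) = 1 / (1 + exp(−D·a(θ − b)))
logit(0.39) = ln(0.39/0.61) = -0.4473
b = θ − logit/(1.7·a) = -1.22 − (-0.4473)/1.8700 = -0.9808

-0.981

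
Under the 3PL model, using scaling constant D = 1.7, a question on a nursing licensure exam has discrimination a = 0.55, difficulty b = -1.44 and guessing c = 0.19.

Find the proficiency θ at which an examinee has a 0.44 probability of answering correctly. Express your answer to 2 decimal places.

P(θ) = c + (1 − c) · 1 / (1 + exp(−D·a(θ − b)))
Remove guessing floor: (0.44 − 0.19)/(1 − 0.19) = 0.3086
logit = ln(0.3086/0.6914) = -0.8065
θ = b + logit/(1.7·a) = -1.44 + (-0.8065)/0.9350 = -2.3025

-2.30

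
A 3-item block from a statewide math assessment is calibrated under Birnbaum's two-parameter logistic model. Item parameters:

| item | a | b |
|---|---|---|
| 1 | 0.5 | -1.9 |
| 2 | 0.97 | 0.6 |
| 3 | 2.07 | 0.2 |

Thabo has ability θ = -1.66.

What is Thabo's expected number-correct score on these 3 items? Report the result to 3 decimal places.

0.651

P(θ) = 1 / (1 + exp(−a(θ − b)))
P_1 = 1/(1+e^{-0.1200}) = 0.5300
P_2 = 1/(1+e^{2.1922}) = 0.1005
P_3 = 1/(1+e^{3.8502}) = 0.0208
E[score] = 0.5300 + 0.1005 + 0.0208 = 0.6512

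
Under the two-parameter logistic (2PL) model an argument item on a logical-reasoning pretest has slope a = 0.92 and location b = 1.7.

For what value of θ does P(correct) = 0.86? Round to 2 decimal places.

3.67

P(θ) = 1 / (1 + exp(−a(θ − b)))
logit = ln(0.8600/0.1400) = 1.8153
θ = b + logit/(a) = 1.7 + 1.8153/0.9200 = 3.6731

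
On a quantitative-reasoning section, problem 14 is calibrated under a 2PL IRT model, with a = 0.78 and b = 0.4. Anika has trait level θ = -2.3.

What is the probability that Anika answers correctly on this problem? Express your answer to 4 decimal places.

0.1085

P(θ) = 1 / (1 + exp(−a(θ − b)))
Exponent: 0.78 × (-2.3 − 0.4) = -2.1060
1/(1 + e^{2.1060}) = 0.1085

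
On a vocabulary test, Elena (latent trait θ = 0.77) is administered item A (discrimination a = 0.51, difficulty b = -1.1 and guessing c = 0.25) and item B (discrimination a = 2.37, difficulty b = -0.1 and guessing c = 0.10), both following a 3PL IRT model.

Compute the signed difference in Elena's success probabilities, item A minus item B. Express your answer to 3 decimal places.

P(θ) = c + (1 − c) · 1 / (1 + exp(−a(θ − b)))
P_A = 0.7914
P_B = 0.8984
P_A − P_B = -0.1070

-0.107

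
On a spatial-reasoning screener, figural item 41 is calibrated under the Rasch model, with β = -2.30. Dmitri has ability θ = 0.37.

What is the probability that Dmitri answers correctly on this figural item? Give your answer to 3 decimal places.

0.935

P(θ) = 1 / (1 + exp(−(θ − β)))
Exponent: (0.37 − (-2.30)) = 2.6700
1/(1 + e^{-2.6700}) = 0.9352
P = 0.9352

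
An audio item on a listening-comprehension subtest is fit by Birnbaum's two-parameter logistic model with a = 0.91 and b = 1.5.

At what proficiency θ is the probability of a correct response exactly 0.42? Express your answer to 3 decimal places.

P(θ) = 1 / (1 + exp(−a(θ − b)))
logit = ln(0.4200/0.5800) = -0.3228
θ = b + logit/(a) = 1.5 + (-0.3228)/0.9100 = 1.1453

1.145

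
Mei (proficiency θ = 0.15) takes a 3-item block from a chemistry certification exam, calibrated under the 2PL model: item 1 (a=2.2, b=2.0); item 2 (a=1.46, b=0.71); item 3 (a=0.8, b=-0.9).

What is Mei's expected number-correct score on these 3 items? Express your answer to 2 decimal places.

1.02

P(θ) = 1 / (1 + exp(−a(θ − b)))
P_1 = 1/(1+e^{4.0700}) = 0.0168
P_2 = 1/(1+e^{0.8176}) = 0.3063
P_3 = 1/(1+e^{-0.8400}) = 0.6985
E[score] = 0.0168 + 0.3063 + 0.6985 = 1.0215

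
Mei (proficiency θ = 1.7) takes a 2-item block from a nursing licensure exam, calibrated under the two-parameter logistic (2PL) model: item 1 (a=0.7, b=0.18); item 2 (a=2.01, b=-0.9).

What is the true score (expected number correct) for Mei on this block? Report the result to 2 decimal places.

P(θ) = 1 / (1 + exp(−a(θ − b)))
P_1 = 1/(1+e^{-1.0640}) = 0.7435
P_2 = 1/(1+e^{-5.2260}) = 0.9947
E[score] = 0.7435 + 0.9947 = 1.7381

1.74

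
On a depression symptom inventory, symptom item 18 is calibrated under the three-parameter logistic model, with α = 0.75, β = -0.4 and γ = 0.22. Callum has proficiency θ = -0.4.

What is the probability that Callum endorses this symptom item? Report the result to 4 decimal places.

P(θ) = γ + (1 − γ) · 1 / (1 + exp(−α(θ − β)))
Exponent: 0.75 × (-0.4 − (-0.4)) = 0.0000
1/(1 + e^{0.0000}) = 0.5000
P = 0.22 + 0.78 × 0.5000 = 0.6100

0.6100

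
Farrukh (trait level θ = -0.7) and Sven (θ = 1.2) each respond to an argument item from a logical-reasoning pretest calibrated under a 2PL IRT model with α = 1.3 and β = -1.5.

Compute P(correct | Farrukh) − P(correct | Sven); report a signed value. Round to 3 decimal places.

P(θ) = 1 / (1 + exp(−α(θ − β)))
P(Farrukh) = 0.7389  [exponent 1.0400]
P(Sven) = 0.9710  [exponent 3.5100]
Difference = 0.7389 − 0.9710 = -0.2321

-0.232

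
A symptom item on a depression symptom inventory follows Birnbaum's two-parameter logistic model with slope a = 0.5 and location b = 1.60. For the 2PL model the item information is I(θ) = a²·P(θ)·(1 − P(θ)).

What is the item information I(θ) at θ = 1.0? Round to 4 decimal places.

0.0611

P = 1/(1+e^{0.3000}) = 0.4256
P(1−P) = 0.4256 × 0.5744 = 0.2445
I = a² × P(1−P) = 0.5² × 0.2445 = 0.06111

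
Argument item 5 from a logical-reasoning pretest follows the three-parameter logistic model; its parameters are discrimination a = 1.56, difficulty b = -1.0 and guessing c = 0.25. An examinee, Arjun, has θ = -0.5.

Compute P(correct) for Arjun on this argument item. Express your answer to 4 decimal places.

0.7643

P(θ) = c + (1 − c) · 1 / (1 + exp(−a(θ − b)))
Exponent: 1.56 × (-0.5 − (-1.0)) = 0.7800
1/(1 + e^{-0.7800}) = 0.6857
P = 0.25 + 0.75 × 0.6857 = 0.7643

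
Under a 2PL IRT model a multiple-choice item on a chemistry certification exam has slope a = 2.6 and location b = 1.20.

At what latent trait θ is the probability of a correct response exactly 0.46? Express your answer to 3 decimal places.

P(θ) = 1 / (1 + exp(−a(θ − b)))
logit = ln(0.4600/0.5400) = -0.1603
θ = b + logit/(a) = 1.20 + (-0.1603)/2.6000 = 1.1383

1.138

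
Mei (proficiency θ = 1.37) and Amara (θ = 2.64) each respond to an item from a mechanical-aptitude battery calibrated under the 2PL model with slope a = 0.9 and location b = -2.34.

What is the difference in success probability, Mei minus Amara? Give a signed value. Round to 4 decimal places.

-0.0231

P(θ) = 1 / (1 + exp(−a(θ − b)))
P(Mei) = 0.9657  [exponent 3.3390]
P(Amara) = 0.9888  [exponent 4.4820]
Difference = 0.9657 − 0.9888 = -0.0231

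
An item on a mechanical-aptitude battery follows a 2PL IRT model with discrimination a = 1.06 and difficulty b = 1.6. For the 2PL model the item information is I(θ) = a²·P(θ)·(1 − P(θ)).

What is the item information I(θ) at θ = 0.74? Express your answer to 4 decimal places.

0.2298

P = 1/(1+e^{0.9116}) = 0.2867
P(1−P) = 0.2867 × 0.7133 = 0.2045
I = a² × P(1−P) = 1.06² × 0.2045 = 0.22977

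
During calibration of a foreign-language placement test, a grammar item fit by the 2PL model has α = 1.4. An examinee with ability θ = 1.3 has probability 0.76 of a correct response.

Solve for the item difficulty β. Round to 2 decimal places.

P(θ) = 1 / (1 + exp(−α(θ − β)))
logit(0.76) = ln(0.76/0.24) = 1.1527
β = θ − logit/(α) = 1.3 − 1.1527/1.4000 = 0.4767

0.48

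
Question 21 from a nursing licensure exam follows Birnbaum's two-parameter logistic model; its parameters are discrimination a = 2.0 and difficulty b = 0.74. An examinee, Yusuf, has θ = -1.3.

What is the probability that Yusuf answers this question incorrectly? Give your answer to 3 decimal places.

0.983

P(θ) = 1 / (1 + exp(−a(θ − b)))
Exponent: 2.0 × (-1.3 − 0.74) = -4.0800
1/(1 + e^{4.0800}) = 0.0166
P(incorrect) = 1 − 0.0166 = 0.9834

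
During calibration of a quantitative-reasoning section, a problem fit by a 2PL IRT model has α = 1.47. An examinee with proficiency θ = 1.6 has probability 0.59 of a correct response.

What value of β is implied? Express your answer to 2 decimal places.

P(θ) = 1 / (1 + exp(−α(θ − β)))
logit(0.59) = ln(0.59/0.41) = 0.3640
β = θ − logit/(α) = 1.6 − 0.3640/1.4700 = 1.3524

1.35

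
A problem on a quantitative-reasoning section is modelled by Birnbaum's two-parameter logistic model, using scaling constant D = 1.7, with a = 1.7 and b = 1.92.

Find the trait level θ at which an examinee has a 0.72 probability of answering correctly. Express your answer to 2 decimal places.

2.25

P(θ) = 1 / (1 + exp(−D·a(θ − b)))
logit = ln(0.7200/0.2800) = 0.9445
θ = b + logit/(1.7·a) = 1.92 + 0.9445/2.8900 = 2.2468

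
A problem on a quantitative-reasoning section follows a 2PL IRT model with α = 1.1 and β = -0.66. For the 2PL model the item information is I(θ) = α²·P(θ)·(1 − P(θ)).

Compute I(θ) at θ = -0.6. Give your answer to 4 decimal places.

P = 1/(1+e^{-0.0660}) = 0.5165
P(1−P) = 0.5165 × 0.4835 = 0.2497
I = α² × P(1−P) = 1.1² × 0.2497 = 0.30217

0.3022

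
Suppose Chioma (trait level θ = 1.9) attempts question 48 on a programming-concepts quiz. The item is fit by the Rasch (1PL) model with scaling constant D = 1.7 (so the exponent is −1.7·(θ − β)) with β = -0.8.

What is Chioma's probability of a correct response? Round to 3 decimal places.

0.990

P(θ) = 1 / (1 + exp(−D·(θ − β)))
Exponent: 1.7 × (1.9 − (-0.8)) = 4.5900
1/(1 + e^{-4.5900}) = 0.9899
P = 0.9899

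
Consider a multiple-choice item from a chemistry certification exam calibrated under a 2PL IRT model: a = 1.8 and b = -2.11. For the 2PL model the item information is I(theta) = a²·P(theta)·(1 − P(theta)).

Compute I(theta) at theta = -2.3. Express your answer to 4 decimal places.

P = 1/(1+e^{0.3420}) = 0.4153
P(1−P) = 0.4153 × 0.5847 = 0.2428
I = a² × P(1−P) = 1.8² × 0.2428 = 0.78677

0.7868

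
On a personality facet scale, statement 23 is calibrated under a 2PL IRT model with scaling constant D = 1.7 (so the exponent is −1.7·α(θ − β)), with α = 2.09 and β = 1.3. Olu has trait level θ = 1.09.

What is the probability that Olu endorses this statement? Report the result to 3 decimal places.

0.322

P(θ) = 1 / (1 + exp(−D·α(θ − β)))
Exponent: 1.7 × 2.09 × (1.09 − 1.3) = -0.7461
1/(1 + e^{0.7461}) = 0.3217
P = 0.3217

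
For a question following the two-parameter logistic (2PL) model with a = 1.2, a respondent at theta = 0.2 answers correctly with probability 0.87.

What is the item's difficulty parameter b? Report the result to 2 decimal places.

P(theta) = 1 / (1 + exp(−a(theta − b)))
logit(0.87) = ln(0.87/0.13) = 1.9010
b = theta − logit/(a) = 0.2 − 1.9010/1.2000 = -1.3841

-1.38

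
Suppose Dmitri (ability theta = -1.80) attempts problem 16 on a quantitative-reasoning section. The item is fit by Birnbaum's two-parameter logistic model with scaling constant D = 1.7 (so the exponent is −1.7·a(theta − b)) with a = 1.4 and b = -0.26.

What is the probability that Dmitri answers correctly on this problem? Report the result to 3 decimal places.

P(theta) = 1 / (1 + exp(−D·a(theta − b)))
Exponent: 1.7 × 1.4 × (-1.80 − (-0.26)) = -3.6652
1/(1 + e^{3.6652}) = 0.0250
P = 0.0250

0.025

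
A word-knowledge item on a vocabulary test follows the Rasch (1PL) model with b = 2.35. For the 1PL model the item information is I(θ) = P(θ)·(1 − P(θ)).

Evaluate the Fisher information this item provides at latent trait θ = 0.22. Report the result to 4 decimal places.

P = 1/(1+e^{2.1300}) = 0.1062
P(1−P) = 0.1062 × 0.8938 = 0.0949
I = P(1−P) = 0.09493

0.0949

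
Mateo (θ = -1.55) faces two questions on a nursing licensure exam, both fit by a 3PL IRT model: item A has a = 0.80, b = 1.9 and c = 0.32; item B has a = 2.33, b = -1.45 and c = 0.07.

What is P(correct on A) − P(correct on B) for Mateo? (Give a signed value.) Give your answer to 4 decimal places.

P(θ) = c + (1 − c) · 1 / (1 + exp(−a(θ − b)))
P_A = 0.3605
P_B = 0.4811
P_A − P_B = -0.1206

-0.1206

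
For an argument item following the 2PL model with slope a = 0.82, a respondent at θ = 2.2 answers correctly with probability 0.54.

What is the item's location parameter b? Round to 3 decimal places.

P(θ) = 1 / (1 + exp(−a(θ − b)))
logit(0.54) = ln(0.54/0.46) = 0.1603
b = θ − logit/(a) = 2.2 − 0.1603/0.8200 = 2.0045

2.004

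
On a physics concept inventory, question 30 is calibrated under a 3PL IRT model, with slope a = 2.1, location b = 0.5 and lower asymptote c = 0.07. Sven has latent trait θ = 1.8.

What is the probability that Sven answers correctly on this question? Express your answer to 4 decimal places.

0.9431

P(θ) = c + (1 − c) · 1 / (1 + exp(−a(θ − b)))
Exponent: 2.1 × (1.8 − 0.5) = 2.7300
1/(1 + e^{-2.7300}) = 0.9388
P = 0.07 + 0.93 × 0.9388 = 0.9431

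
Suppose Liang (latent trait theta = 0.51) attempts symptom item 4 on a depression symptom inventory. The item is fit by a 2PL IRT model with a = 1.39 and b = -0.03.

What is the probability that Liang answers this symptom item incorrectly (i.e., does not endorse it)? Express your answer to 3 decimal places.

0.321

P(theta) = 1 / (1 + exp(−a(theta − b)))
Exponent: 1.39 × (0.51 − (-0.03)) = 0.7506
1/(1 + e^{-0.7506}) = 0.6793
P(incorrect) = 1 − 0.6793 = 0.3207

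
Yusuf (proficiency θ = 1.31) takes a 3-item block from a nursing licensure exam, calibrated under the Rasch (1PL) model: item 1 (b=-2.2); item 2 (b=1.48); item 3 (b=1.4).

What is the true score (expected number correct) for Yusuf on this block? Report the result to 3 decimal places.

1.906

P(θ) = 1 / (1 + exp(−(θ − b)))
P_1 = 1/(1+e^{-3.5100}) = 0.9710
P_2 = 1/(1+e^{0.1700}) = 0.4576
P_3 = 1/(1+e^{0.0900}) = 0.4775
E[score] = 0.9710 + 0.4576 + 0.4775 = 1.9061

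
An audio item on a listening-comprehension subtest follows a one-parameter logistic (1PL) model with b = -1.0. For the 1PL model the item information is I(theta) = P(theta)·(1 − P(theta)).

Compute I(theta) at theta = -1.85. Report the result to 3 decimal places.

0.210

P = 1/(1+e^{0.8500}) = 0.2994
P(1−P) = 0.2994 × 0.7006 = 0.2098
I = P(1−P) = 0.20977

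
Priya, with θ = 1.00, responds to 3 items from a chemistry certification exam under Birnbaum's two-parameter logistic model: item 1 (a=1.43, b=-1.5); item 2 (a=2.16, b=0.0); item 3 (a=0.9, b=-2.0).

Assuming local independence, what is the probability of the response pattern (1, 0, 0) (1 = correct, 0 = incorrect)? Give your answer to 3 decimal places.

0.006

P(θ) = 1 / (1 + exp(−a(θ − b)))
P_1 = 1/(1+e^{-3.5750}) = 0.9727
P_2 = 1/(1+e^{-2.1600}) = 0.8966
P_3 = 1/(1+e^{-2.7000}) = 0.9370
L = P_1 × (1−P_2) × (1−P_3) = 0.9727 × 0.1034 × 0.0630 = 0.00633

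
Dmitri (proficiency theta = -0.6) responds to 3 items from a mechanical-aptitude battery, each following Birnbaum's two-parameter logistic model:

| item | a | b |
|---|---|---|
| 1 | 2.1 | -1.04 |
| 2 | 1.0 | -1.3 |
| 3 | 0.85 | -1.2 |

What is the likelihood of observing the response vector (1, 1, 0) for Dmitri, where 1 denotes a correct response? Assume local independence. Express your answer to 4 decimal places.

0.1795

P(theta) = 1 / (1 + exp(−a(theta − b)))
P_1 = 1/(1+e^{-0.9240}) = 0.7159
P_2 = 1/(1+e^{-0.7000}) = 0.6682
P_3 = 1/(1+e^{-0.5100}) = 0.6248
L = P_1 × P_2 × (1−P_3) = 0.7159 × 0.6682 × 0.3752 = 0.17947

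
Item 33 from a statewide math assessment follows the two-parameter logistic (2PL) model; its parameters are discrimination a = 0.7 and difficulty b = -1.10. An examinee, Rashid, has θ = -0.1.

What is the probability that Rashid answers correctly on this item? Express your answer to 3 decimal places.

0.668

P(θ) = 1 / (1 + exp(−a(θ − b)))
Exponent: 0.7 × (-0.1 − (-1.10)) = 0.7000
1/(1 + e^{-0.7000}) = 0.6682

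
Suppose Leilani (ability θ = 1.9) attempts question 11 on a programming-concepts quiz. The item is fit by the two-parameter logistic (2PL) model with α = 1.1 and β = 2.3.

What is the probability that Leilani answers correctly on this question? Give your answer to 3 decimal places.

P(θ) = 1 / (1 + exp(−α(θ − β)))
Exponent: 1.1 × (1.9 − 2.3) = -0.4400
1/(1 + e^{0.4400}) = 0.3917

0.392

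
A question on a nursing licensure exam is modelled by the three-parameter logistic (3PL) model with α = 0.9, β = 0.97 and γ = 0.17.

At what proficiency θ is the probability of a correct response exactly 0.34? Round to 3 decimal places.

P(θ) = γ + (1 − γ) · 1 / (1 + exp(−α(θ − β)))
Remove guessing floor: (0.34 − 0.17)/(1 − 0.17) = 0.2048
logit = ln(0.2048/0.7952) = -1.3564
θ = β + logit/(α) = 0.97 + (-1.3564)/0.9000 = -0.5372

-0.537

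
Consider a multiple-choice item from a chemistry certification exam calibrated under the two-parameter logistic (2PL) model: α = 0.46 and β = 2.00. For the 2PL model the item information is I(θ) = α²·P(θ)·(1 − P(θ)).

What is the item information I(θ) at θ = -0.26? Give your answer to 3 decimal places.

0.041

P = 1/(1+e^{1.0396}) = 0.2612
P(1−P) = 0.2612 × 0.7388 = 0.1930
I = α² × P(1−P) = 0.46² × 0.1930 = 0.04084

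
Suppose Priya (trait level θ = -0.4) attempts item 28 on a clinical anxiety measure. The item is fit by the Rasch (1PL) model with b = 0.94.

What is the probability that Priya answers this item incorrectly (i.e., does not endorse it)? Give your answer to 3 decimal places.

P(θ) = 1 / (1 + exp(−(θ − b)))
Exponent: (-0.4 − 0.94) = -1.3400
1/(1 + e^{1.3400}) = 0.2075
P = 0.2075
P(incorrect) = 1 − 0.2075 = 0.7925

0.792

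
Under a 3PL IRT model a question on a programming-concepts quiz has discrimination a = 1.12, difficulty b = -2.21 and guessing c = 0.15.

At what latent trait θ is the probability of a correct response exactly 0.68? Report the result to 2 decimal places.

-1.76

P(θ) = c + (1 − c) · 1 / (1 + exp(−a(θ − b)))
Remove guessing floor: (0.68 − 0.15)/(1 − 0.15) = 0.6235
logit = ln(0.6235/0.3765) = 0.5046
θ = b + logit/(a) = -2.21 + 0.5046/1.1200 = -1.7595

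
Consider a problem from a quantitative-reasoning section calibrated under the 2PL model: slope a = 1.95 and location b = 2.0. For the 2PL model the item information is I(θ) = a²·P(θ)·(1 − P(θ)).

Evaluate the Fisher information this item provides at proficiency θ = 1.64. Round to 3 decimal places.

0.842

P = 1/(1+e^{0.7020}) = 0.3314
P(1−P) = 0.3314 × 0.6686 = 0.2216
I = a² × P(1−P) = 1.95² × 0.2216 = 0.84250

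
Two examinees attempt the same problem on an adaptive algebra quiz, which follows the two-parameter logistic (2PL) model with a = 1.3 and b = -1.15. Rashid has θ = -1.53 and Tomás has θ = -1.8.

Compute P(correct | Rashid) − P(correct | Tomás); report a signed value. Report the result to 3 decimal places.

0.078

P(θ) = 1 / (1 + exp(−a(θ − b)))
P(Rashid) = 0.3790  [exponent -0.4940]
P(Tomás) = 0.3005  [exponent -0.8450]
Difference = 0.3790 − 0.3005 = 0.0785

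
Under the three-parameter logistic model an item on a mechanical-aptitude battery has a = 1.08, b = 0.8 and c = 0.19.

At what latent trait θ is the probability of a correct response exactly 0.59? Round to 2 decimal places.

0.78

P(θ) = c + (1 − c) · 1 / (1 + exp(−a(θ − b)))
Remove guessing floor: (0.59 − 0.19)/(1 − 0.19) = 0.4938
logit = ln(0.4938/0.5062) = -0.0247
θ = b + logit/(a) = 0.8 + (-0.0247)/1.0800 = 0.7771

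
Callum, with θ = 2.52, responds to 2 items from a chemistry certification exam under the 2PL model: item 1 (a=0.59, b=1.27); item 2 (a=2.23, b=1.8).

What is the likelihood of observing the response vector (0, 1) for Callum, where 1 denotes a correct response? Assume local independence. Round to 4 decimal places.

P(θ) = 1 / (1 + exp(−a(θ − b)))
P_1 = 1/(1+e^{-0.7375}) = 0.6764
P_2 = 1/(1+e^{-1.6056}) = 0.8328
L = (1−P_1) × P_2 = 0.3236 × 0.8328 = 0.26945

0.2695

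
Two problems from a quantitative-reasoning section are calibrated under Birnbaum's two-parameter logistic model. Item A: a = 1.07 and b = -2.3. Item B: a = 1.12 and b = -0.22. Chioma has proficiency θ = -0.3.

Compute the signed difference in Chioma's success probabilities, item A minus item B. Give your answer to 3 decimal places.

P(θ) = 1 / (1 + exp(−a(θ − b)))
P_A = 0.8947
P_B = 0.4776
P_A − P_B = 0.4171

0.417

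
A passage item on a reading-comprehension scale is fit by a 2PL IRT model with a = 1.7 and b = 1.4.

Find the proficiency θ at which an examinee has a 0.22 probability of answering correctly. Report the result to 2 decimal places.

P(θ) = 1 / (1 + exp(−a(θ − b)))
logit = ln(0.2200/0.7800) = -1.2657
θ = b + logit/(a) = 1.4 + (-1.2657)/1.7000 = 0.6555

0.66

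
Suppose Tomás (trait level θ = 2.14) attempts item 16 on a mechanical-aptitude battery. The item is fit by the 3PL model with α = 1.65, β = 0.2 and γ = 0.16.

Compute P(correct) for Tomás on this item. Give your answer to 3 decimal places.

P(θ) = γ + (1 − γ) · 1 / (1 + exp(−α(θ − β)))
Exponent: 1.65 × (2.14 − 0.2) = 3.2010
1/(1 + e^{-3.2010}) = 0.9609
P = 0.16 + 0.84 × 0.9609 = 0.9671

0.967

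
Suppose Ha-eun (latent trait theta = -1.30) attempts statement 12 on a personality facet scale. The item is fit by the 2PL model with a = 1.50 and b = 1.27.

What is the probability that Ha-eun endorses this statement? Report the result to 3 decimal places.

0.021

P(theta) = 1 / (1 + exp(−a(theta − b)))
Exponent: 1.50 × (-1.30 − 1.27) = -3.8550
1/(1 + e^{3.8550}) = 0.0207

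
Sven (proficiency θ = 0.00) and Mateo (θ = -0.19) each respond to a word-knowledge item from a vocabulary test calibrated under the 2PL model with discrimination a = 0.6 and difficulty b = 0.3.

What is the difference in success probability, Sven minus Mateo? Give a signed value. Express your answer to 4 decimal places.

P(θ) = 1 / (1 + exp(−a(θ − b)))
P(Sven) = 0.4551  [exponent -0.1800]
P(Mateo) = 0.4270  [exponent -0.2940]
Difference = 0.4551 − 0.4270 = 0.0281

0.0281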